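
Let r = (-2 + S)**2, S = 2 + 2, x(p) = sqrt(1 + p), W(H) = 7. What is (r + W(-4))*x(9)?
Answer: 11*sqrt(10) ≈ 34.785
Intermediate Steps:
S = 4
r = 4 (r = (-2 + 4)**2 = 2**2 = 4)
(r + W(-4))*x(9) = (4 + 7)*sqrt(1 + 9) = 11*sqrt(10)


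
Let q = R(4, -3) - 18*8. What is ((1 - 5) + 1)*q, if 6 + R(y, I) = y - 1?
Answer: 441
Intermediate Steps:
R(y, I) = -7 + y (R(y, I) = -6 + (y - 1) = -6 + (-1 + y) = -7 + y)
q = -147 (q = (-7 + 4) - 18*8 = -3 - 144 = -147)
((1 - 5) + 1)*q = ((1 - 5) + 1)*(-147) = (-4 + 1)*(-147) = -3*(-147) = 441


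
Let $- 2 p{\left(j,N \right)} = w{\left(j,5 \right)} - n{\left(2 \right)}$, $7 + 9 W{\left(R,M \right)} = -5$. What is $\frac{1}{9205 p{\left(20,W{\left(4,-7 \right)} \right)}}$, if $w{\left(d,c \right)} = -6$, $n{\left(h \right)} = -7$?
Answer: $- \frac{2}{9205} \approx -0.00021727$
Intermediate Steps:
$W{\left(R,M \right)} = - \frac{4}{3}$ ($W{\left(R,M \right)} = - \frac{7}{9} + \frac{1}{9} \left(-5\right) = - \frac{7}{9} - \frac{5}{9} = - \frac{4}{3}$)
$p{\left(j,N \right)} = - \frac{1}{2}$ ($p{\left(j,N \right)} = - \frac{-6 - -7}{2} = - \frac{-6 + 7}{2} = \left(- \frac{1}{2}\right) 1 = - \frac{1}{2}$)
$\frac{1}{9205 p{\left(20,W{\left(4,-7 \right)} \right)}} = \frac{1}{9205 \left(- \frac{1}{2}\right)} = \frac{1}{9205} \left(-2\right) = - \frac{2}{9205}$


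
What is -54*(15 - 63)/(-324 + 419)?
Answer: 2592/95 ≈ 27.284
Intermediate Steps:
-54*(15 - 63)/(-324 + 419) = -(-2592)/95 = -54*(-48/95) = 2592/95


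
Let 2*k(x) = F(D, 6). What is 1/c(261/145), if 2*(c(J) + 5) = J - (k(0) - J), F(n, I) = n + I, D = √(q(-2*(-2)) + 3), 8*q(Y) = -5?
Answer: -15040/70213 + 200*√38/70213 ≈ -0.19665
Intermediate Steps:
q(Y) = -5/8 (q(Y) = (⅛)*(-5) = -5/8)
D = √38/4 (D = √(-5/8 + 3) = √(19/8) = √38/4 ≈ 1.5411)
F(n, I) = I + n
k(x) = 3 + √38/8 (k(x) = (6 + √38/4)/2 = 3 + √38/8)
c(J) = -13/2 + J - √38/16 (c(J) = -5 + (J - ((3 + √38/8) - J))/2 = -5 + (J - (3 - J + √38/8))/2 = -5 + (J + (-3 + J - √38/8))/2 = -5 + (-3 + 2*J - √38/8)/2 = -5 + (-3/2 + J - √38/16) = -13/2 + J - √38/16)
1/c(261/145) = 1/(-13/2 + 261/145 - √38/16) = 1/(-13/2 + 261*(1/145) - √38/16) = 1/(-13/2 + 9/5 - √38/16) = 1/(-47/10 - √38/16)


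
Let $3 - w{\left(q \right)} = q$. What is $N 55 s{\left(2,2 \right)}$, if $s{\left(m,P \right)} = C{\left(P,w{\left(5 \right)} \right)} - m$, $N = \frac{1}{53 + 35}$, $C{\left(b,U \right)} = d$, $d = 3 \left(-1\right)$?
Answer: $- \frac{25}{8} \approx -3.125$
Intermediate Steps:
$w{\left(q \right)} = 3 - q$
$d = -3$
$C{\left(b,U \right)} = -3$
$N = \frac{1}{88} \approx 0.011364$
$s{\left(m,P \right)} = -3 - m$
$N 55 s{\left(2,2 \right)} = \frac{1}{88} \cdot 55 \left(-3 - 2\right) = \frac{5 \left(-3 - 2\right)}{8} = \frac{5}{8} \left(-5\right) = - \frac{25}{8}$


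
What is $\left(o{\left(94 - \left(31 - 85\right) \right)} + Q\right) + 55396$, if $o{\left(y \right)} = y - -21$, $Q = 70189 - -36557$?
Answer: $162311$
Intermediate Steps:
$Q = 106746$ ($Q = 70189 + 36557 = 106746$)
$o{\left(y \right)} = 21 + y$ ($o{\left(y \right)} = y + 21 = 21 + y$)
$\left(o{\left(94 - \left(31 - 85\right) \right)} + Q\right) + 55396 = \left(\left(21 + \left(94 - \left(31 - 85\right)\right)\right) + 106746\right) + 55396 = \left(\left(21 + \left(94 - -54\right)\right) + 106746\right) + 55396 = \left(\left(21 + \left(94 + 54\right)\right) + 106746\right) + 55396 = \left(\left(21 + 148\right) + 106746\right) + 55396 = \left(169 + 106746\right) + 55396 = 106915 + 55396 = 162311$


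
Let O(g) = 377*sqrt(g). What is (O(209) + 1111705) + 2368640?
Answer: 3480345 + 377*sqrt(209) ≈ 3.4858e+6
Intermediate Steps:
(O(209) + 1111705) + 2368640 = (377*sqrt(209) + 1111705) + 2368640 = (1111705 + 377*sqrt(209)) + 2368640 = 3480345 + 377*sqrt(209)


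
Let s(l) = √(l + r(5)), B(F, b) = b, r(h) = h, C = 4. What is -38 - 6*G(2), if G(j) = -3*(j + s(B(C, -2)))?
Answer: -2 + 18*√3 ≈ 29.177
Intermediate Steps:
s(l) = √(5 + l) (s(l) = √(l + 5) = √(5 + l))
G(j) = -3*j - 3*√3 (G(j) = -3*(j + √(5 - 2)) = -3*(j + √3) = -3*j - 3*√3)
-38 - 6*G(2) = -38 - 6*(-3*2 - 3*√3) = -38 - 6*(-6 - 3*√3) = -38 + (36 + 18*√3) = -2 + 18*√3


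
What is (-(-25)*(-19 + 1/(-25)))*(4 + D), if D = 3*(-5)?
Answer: 5236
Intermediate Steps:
D = -15
(-(-25)*(-19 + 1/(-25)))*(4 + D) = (-(-25)*(-19 + 1/(-25)))*(4 - 15) = -(-25)*(-19 - 1/25)*(-11) = -(-25)*(-476)/25*(-11) = -1*476*(-11) = -476*(-11) = 5236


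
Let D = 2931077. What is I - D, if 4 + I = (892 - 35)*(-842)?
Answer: -3652675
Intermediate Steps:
I = -721598 (I = -4 + (892 - 35)*(-842) = -4 + 857*(-842) = -4 - 721594 = -721598)
I - D = -721598 - 1*2931077 = -721598 - 2931077 = -3652675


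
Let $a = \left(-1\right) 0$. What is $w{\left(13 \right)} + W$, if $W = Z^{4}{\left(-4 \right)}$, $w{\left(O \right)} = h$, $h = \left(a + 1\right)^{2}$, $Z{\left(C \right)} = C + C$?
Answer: $4097$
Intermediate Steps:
$a = 0$
$Z{\left(C \right)} = 2 C$
$h = 1$ ($h = \left(0 + 1\right)^{2} = 1^{2} = 1$)
$w{\left(O \right)} = 1$
$W = 4096$ ($W = \left(2 \left(-4\right)\right)^{4} = \left(-8\right)^{4} = 4096$)
$w{\left(13 \right)} + W = 1 + 4096 = 4097$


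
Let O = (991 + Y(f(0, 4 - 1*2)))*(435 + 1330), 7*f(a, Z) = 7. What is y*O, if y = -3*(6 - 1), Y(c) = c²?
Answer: -26263200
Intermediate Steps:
f(a, Z) = 1 (f(a, Z) = (⅐)*7 = 1)
y = -15 (y = -3*5 = -15)
O = 1750880 (O = (991 + 1²)*(435 + 1330) = (991 + 1)*1765 = 992*1765 = 1750880)
y*O = -15*1750880 = -26263200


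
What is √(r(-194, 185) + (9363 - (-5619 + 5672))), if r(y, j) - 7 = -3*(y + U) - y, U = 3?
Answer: 2*√2521 ≈ 100.42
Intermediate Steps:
r(y, j) = -2 - 4*y (r(y, j) = 7 + (-3*(y + 3) - y) = 7 + (-3*(3 + y) - y) = 7 + ((-9 - 3*y) - y) = 7 + (-9 - 4*y) = -2 - 4*y)
√(r(-194, 185) + (9363 - (-5619 + 5672))) = √((-2 - 4*(-194)) + (9363 - (-5619 + 5672))) = √((-2 + 776) + (9363 - 1*53)) = √(774 + (9363 - 53)) = √(774 + 9310) = √10084 = 2*√2521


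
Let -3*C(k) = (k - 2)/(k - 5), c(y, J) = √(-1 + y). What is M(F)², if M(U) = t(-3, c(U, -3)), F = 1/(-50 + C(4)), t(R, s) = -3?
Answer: 9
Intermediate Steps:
C(k) = -(-2 + k)/(3*(-5 + k)) (C(k) = -(k - 2)/(3*(k - 5)) = -(-2 + k)/(3*(-5 + k)))
F = -3/148 (F = 1/(-50 + (2 - 1*4)/(3*(-5 + 4))) = 1/(-50 + (⅓)*(2 - 4)/(-1)) = 1/(-50 + (⅓)*(-1)*(-2)) = 1/(-50 + ⅔) = 1/(-148/3) = -3/148 ≈ -0.020270)
M(U) = -3
M(F)² = (-3)² = 9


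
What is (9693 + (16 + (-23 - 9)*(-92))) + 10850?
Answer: 23503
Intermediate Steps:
(9693 + (16 + (-23 - 9)*(-92))) + 10850 = (9693 + (16 - 32*(-92))) + 10850 = (9693 + (16 + 2944)) + 10850 = (9693 + 2960) + 10850 = 12653 + 10850 = 23503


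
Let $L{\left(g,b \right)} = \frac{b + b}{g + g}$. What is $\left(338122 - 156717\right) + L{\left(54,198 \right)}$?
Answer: $\frac{544226}{3} \approx 1.8141 \cdot 10^{5}$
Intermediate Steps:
$L{\left(g,b \right)} = \frac{b}{g}$ ($L{\left(g,b \right)} = \frac{2 b}{2 g} = 2 b \frac{1}{2 g} = \frac{b}{g}$)
$\left(338122 - 156717\right) + L{\left(54,198 \right)} = \left(338122 - 156717\right) + \frac{198}{54} = 181405 + 198 \cdot \frac{1}{54} = 181405 + \frac{11}{3} = \frac{544226}{3}$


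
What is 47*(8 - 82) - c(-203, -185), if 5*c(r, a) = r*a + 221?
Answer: -55166/5 ≈ -11033.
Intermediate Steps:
c(r, a) = 221/5 + a*r/5 (c(r, a) = (r*a + 221)/5 = (a*r + 221)/5 = (221 + a*r)/5 = 221/5 + a*r/5)
47*(8 - 82) - c(-203, -185) = 47*(8 - 82) - (221/5 + (1/5)*(-185)*(-203)) = 47*(-74) - (221/5 + 7511) = -3478 - 1*37776/5 = -3478 - 37776/5 = -55166/5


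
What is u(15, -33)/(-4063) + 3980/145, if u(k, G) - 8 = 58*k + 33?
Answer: 3207729/117827 ≈ 27.224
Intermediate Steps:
u(k, G) = 41 + 58*k (u(k, G) = 8 + (58*k + 33) = 8 + (33 + 58*k) = 41 + 58*k)
u(15, -33)/(-4063) + 3980/145 = (41 + 58*15)/(-4063) + 3980/145 = (41 + 870)*(-1/4063) + 3980*(1/145) = 911*(-1/4063) + 796/29 = -911/4063 + 796/29 = 3207729/117827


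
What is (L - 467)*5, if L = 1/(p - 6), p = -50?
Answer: -130765/56 ≈ -2335.1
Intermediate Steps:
L = -1/56 (L = 1/(-50 - 6) = 1/(-56) = -1/56 ≈ -0.017857)
(L - 467)*5 = (-1/56 - 467)*5 = -26153/56*5 = -130765/56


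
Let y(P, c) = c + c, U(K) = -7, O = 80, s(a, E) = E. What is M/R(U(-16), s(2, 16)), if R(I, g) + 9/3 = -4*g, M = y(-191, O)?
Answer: -160/67 ≈ -2.3881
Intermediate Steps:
y(P, c) = 2*c
M = 160 (M = 2*80 = 160)
R(I, g) = -3 - 4*g
M/R(U(-16), s(2, 16)) = 160/(-3 - 4*16) = 160/(-3 - 64) = 160/(-67) = 160*(-1/67) = -160/67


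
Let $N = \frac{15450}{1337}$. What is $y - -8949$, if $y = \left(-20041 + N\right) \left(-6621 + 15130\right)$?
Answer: $- \frac{227853668990}{1337} \approx -1.7042 \cdot 10^{8}$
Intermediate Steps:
$N = \frac{15450}{1337}$ ($N = 15450 \cdot \frac{1}{1337} = \frac{15450}{1337} \approx 11.556$)
$y = - \frac{227865633803}{1337}$ ($y = \left(-20041 + \frac{15450}{1337}\right) \left(-6621 + 15130\right) = \left(- \frac{26779367}{1337}\right) 8509 = - \frac{227865633803}{1337} \approx -1.7043 \cdot 10^{8}$)
$y - -8949 = - \frac{227865633803}{1337} - -8949 = - \frac{227865633803}{1337} + 8949 = - \frac{227853668990}{1337}$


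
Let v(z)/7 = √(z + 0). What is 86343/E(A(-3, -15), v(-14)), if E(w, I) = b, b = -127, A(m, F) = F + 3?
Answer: -86343/127 ≈ -679.87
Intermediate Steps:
A(m, F) = 3 + F
v(z) = 7*√z (v(z) = 7*√(z + 0) = 7*√z)
E(w, I) = -127
86343/E(A(-3, -15), v(-14)) = 86343/(-127) = 86343*(-1/127) = -86343/127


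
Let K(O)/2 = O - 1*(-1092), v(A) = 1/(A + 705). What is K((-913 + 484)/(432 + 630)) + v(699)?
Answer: 180846959/82836 ≈ 2183.2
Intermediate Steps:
v(A) = 1/(705 + A)
K(O) = 2184 + 2*O (K(O) = 2*(O - 1*(-1092)) = 2*(O + 1092) = 2*(1092 + O) = 2184 + 2*O)
K((-913 + 484)/(432 + 630)) + v(699) = (2184 + 2*((-913 + 484)/(432 + 630))) + 1/(705 + 699) = (2184 + 2*(-429/1062)) + 1/1404 = (2184 + 2*(-429*1/1062)) + 1/1404 = (2184 + 2*(-143/354)) + 1/1404 = (2184 - 143/177) + 1/1404 = 386425/177 + 1/1404 = 180846959/82836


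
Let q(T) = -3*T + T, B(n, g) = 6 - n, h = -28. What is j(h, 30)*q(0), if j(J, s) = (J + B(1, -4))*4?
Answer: 0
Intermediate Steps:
q(T) = -2*T
j(J, s) = 20 + 4*J (j(J, s) = (J + (6 - 1*1))*4 = (J + (6 - 1))*4 = (J + 5)*4 = (5 + J)*4 = 20 + 4*J)
j(h, 30)*q(0) = (20 + 4*(-28))*(-2*0) = (20 - 112)*0 = -92*0 = 0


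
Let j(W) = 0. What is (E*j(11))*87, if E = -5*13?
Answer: 0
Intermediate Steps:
E = -65
(E*j(11))*87 = -65*0*87 = 0*87 = 0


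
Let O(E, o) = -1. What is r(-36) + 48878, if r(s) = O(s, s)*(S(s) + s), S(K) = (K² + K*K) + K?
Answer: 46358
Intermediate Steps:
S(K) = K + 2*K² (S(K) = (K² + K²) + K = 2*K² + K = K + 2*K²)
r(s) = -s - s*(1 + 2*s) (r(s) = -(s*(1 + 2*s) + s) = -(s + s*(1 + 2*s)) = -s - s*(1 + 2*s))
r(-36) + 48878 = 2*(-36)*(-1 - 1*(-36)) + 48878 = 2*(-36)*(-1 + 36) + 48878 = 2*(-36)*35 + 48878 = -2520 + 48878 = 46358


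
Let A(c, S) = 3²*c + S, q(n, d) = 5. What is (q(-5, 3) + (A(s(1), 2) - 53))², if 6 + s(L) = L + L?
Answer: 6724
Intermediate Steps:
s(L) = -6 + 2*L (s(L) = -6 + (L + L) = -6 + 2*L)
A(c, S) = S + 9*c (A(c, S) = 9*c + S = S + 9*c)
(q(-5, 3) + (A(s(1), 2) - 53))² = (5 + ((2 + 9*(-6 + 2*1)) - 53))² = (5 + ((2 + 9*(-6 + 2)) - 53))² = (5 + ((2 + 9*(-4)) - 53))² = (5 + ((2 - 36) - 53))² = (5 + (-34 - 53))² = (5 - 87)² = (-82)² = 6724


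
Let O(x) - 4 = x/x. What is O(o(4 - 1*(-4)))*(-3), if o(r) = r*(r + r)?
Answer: -15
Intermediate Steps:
o(r) = 2*r² (o(r) = r*(2*r) = 2*r²)
O(x) = 5 (O(x) = 4 + x/x = 4 + 1 = 5)
O(o(4 - 1*(-4)))*(-3) = 5*(-3) = -15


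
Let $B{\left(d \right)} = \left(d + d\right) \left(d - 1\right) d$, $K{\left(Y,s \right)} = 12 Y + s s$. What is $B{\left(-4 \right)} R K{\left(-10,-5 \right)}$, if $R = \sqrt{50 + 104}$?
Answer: $15200 \sqrt{154} \approx 1.8863 \cdot 10^{5}$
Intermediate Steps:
$K{\left(Y,s \right)} = s^{2} + 12 Y$ ($K{\left(Y,s \right)} = 12 Y + s^{2} = s^{2} + 12 Y$)
$B{\left(d \right)} = 2 d^{2} \left(-1 + d\right)$ ($B{\left(d \right)} = 2 d \left(-1 + d\right) d = 2 d^{2} \left(-1 + d\right)$)
$R = \sqrt{154} \approx 12.41$
$B{\left(-4 \right)} R K{\left(-10,-5 \right)} = 2 \left(-4\right)^{2} \left(-1 - 4\right) \sqrt{154} \left(\left(-5\right)^{2} + 12 \left(-10\right)\right) = 2 \cdot 16 \left(-5\right) \sqrt{154} \left(25 - 120\right) = - 160 \sqrt{154} \left(-95\right) = 15200 \sqrt{154}$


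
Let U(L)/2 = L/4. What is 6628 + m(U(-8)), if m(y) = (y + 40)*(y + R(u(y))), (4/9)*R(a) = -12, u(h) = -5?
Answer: 5512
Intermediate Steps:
U(L) = L/2 (U(L) = 2*(L/4) = L/2)
R(a) = -27 (R(a) = (9/4)*(-12) = -27)
m(y) = (-27 + y)*(40 + y) (m(y) = (y + 40)*(y - 27) = (40 + y)*(-27 + y) = (-27 + y)*(40 + y))
6628 + m(U(-8)) = 6628 + (-1080 + ((1/2)*(-8))**2 + 13*((1/2)*(-8))) = 6628 + (-1080 + (-4)**2 + 13*(-4)) = 6628 + (-1080 + 16 - 52) = 6628 - 1116 = 5512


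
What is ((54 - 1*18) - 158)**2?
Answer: 14884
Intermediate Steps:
((54 - 1*18) - 158)**2 = ((54 - 18) - 158)**2 = (36 - 158)**2 = (-122)**2 = 14884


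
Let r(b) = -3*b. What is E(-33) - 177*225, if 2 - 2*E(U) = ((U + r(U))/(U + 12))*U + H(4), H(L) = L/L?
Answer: -558269/14 ≈ -39876.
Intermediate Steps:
H(L) = 1
E(U) = ½ + U²/(12 + U) (E(U) = 1 - (((U - 3*U)/(U + 12))*U + 1)/2 = 1 - (((-2*U)/(12 + U))*U + 1)/2 = 1 - ((-2*U/(12 + U))*U + 1)/2 = 1 - (-2*U²/(12 + U) + 1)/2 = 1 - (1 - 2*U²/(12 + U))/2 = 1 + (-½ + U²/(12 + U)) = ½ + U²/(12 + U))
E(-33) - 177*225 = (6 + (-33)² + (½)*(-33))/(12 - 33) - 177*225 = (6 + 1089 - 33/2)/(-21) - 39825 = -1/21*2157/2 - 39825 = -719/14 - 39825 = -558269/14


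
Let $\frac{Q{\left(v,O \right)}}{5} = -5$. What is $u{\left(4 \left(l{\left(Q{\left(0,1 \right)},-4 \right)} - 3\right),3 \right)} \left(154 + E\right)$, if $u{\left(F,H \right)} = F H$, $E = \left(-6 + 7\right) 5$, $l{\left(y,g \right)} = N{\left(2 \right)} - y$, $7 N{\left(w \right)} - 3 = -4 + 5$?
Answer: $\frac{301464}{7} \approx 43066.0$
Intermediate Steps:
$Q{\left(v,O \right)} = -25$ ($Q{\left(v,O \right)} = 5 \left(-5\right) = -25$)
$N{\left(w \right)} = \frac{4}{7}$ ($N{\left(w \right)} = \frac{3}{7} + \frac{-4 + 5}{7} = \frac{3}{7} + \frac{1}{7} \cdot 1 = \frac{3}{7} + \frac{1}{7} = \frac{4}{7}$)
$l{\left(y,g \right)} = \frac{4}{7} - y$
$E = 5$ ($E = 1 \cdot 5 = 5$)
$u{\left(4 \left(l{\left(Q{\left(0,1 \right)},-4 \right)} - 3\right),3 \right)} \left(154 + E\right) = 4 \left(\left(\frac{4}{7} - -25\right) - 3\right) 3 \left(154 + 5\right) = 4 \left(\left(\frac{4}{7} + 25\right) - 3\right) 3 \cdot 159 = 4 \left(\frac{179}{7} - 3\right) 3 \cdot 159 = 4 \cdot \frac{158}{7} \cdot 3 \cdot 159 = \frac{632}{7} \cdot 3 \cdot 159 = \frac{1896}{7} \cdot 159 = \frac{301464}{7}$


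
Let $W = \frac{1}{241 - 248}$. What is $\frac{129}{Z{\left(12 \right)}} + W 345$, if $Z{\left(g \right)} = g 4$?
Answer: $- \frac{5219}{112} \approx -46.598$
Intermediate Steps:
$W = - \frac{1}{7}$ ($W = \frac{1}{-7} = - \frac{1}{7} \approx -0.14286$)
$Z{\left(g \right)} = 4 g$
$\frac{129}{Z{\left(12 \right)}} + W 345 = \frac{129}{4 \cdot 12} - \frac{345}{7} = \frac{129}{48} - \frac{345}{7} = 129 \cdot \frac{1}{48} - \frac{345}{7} = \frac{43}{16} - \frac{345}{7} = - \frac{5219}{112}$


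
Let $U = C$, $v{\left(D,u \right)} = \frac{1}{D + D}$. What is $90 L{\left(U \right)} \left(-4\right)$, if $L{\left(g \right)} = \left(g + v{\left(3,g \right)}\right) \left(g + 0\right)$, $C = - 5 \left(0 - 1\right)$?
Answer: $-9300$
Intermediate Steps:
$C = 5$ ($C = \left(-5\right) \left(-1\right) = 5$)
$v{\left(D,u \right)} = \frac{1}{2 D}$
$U = 5$
$L{\left(g \right)} = g \left(\frac{1}{6} + g\right)$ ($L{\left(g \right)} = \left(g + \frac{1}{2 \cdot 3}\right) \left(g + 0\right) = \left(g + \frac{1}{2} \cdot \frac{1}{3}\right) g = \left(g + \frac{1}{6}\right) g = \left(\frac{1}{6} + g\right) g = g \left(\frac{1}{6} + g\right)$)
$90 L{\left(U \right)} \left(-4\right) = 90 \cdot 5 \left(\frac{1}{6} + 5\right) \left(-4\right) = 90 \cdot 5 \cdot \frac{31}{6} \left(-4\right) = 90 \cdot \frac{155}{6} \left(-4\right) = 2325 \left(-4\right) = -9300$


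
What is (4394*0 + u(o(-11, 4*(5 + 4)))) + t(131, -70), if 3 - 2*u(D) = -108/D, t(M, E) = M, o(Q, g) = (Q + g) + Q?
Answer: 1909/14 ≈ 136.36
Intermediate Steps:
o(Q, g) = g + 2*Q
u(D) = 3/2 + 54/D (u(D) = 3/2 - (-54)/D = 3/2 + 54/D)
(4394*0 + u(o(-11, 4*(5 + 4)))) + t(131, -70) = (4394*0 + (3/2 + 54/(4*(5 + 4) + 2*(-11)))) + 131 = (0 + (3/2 + 54/(4*9 - 22))) + 131 = (0 + (3/2 + 54/(36 - 22))) + 131 = (0 + (3/2 + 54/14)) + 131 = (0 + (3/2 + 54*(1/14))) + 131 = (0 + (3/2 + 27/7)) + 131 = (0 + 75/14) + 131 = 75/14 + 131 = 1909/14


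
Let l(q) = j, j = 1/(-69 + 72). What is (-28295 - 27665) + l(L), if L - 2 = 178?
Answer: -167879/3 ≈ -55960.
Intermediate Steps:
L = 180 (L = 2 + 178 = 180)
j = 1/3 ≈ 0.33333
l(q) = 1/3
(-28295 - 27665) + l(L) = (-28295 - 27665) + 1/3 = -55960 + 1/3 = -167879/3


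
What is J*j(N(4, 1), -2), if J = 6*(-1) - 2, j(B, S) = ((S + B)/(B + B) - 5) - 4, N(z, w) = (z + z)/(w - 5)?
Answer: 64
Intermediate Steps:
N(z, w) = 2*z/(-5 + w) (N(z, w) = (2*z)/(-5 + w) = 2*z/(-5 + w))
j(B, S) = -9 + (B + S)/(2*B) (j(B, S) = ((B + S)/((2*B)) - 5) - 4 = ((B + S)*(1/(2*B)) - 5) - 4 = ((B + S)/(2*B) - 5) - 4 = (-5 + (B + S)/(2*B)) - 4 = -9 + (B + S)/(2*B))
J = -8 (J = -6 - 2 = -8)
J*j(N(4, 1), -2) = -4*(-2 - 34*4/(-5 + 1))/(2*4/(-5 + 1)) = -4*(-2 - 34*4/(-4))/(2*4/(-4)) = -4*(-2 - 34*4*(-1)/4)/(2*4*(-¼)) = -4*(-2 - 17*(-2))/(-2) = -4*(-1)*(-2 + 34)/2 = -4*(-1)*32/2 = -8*(-8) = 64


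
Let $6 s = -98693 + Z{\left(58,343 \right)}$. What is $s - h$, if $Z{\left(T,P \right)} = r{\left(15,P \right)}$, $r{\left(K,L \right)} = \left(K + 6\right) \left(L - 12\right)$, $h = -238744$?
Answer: $\frac{670361}{3} \approx 2.2345 \cdot 10^{5}$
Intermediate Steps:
$r{\left(K,L \right)} = \left(-12 + L\right) \left(6 + K\right)$ ($r{\left(K,L \right)} = \left(6 + K\right) \left(-12 + L\right) = \left(-12 + L\right) \left(6 + K\right)$)
$Z{\left(T,P \right)} = -252 + 21 P$ ($Z{\left(T,P \right)} = -72 - 180 + 6 P + 15 P = -252 + 21 P$)
$s = - \frac{45871}{3}$ ($s = \frac{-98693 + \left(-252 + 21 \cdot 343\right)}{6} = \frac{-98693 + \left(-252 + 7203\right)}{6} = \frac{-98693 + 6951}{6} = \frac{1}{6} \left(-91742\right) = - \frac{45871}{3} \approx -15290.0$)
$s - h = - \frac{45871}{3} - -238744 = - \frac{45871}{3} + 238744 = \frac{670361}{3}$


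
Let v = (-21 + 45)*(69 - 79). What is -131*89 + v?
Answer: -11899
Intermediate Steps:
v = -240 (v = 24*(-10) = -240)
-131*89 + v = -131*89 - 240 = -11659 - 240 = -11899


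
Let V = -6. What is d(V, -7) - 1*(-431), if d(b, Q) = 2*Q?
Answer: 417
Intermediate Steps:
d(V, -7) - 1*(-431) = 2*(-7) - 1*(-431) = -14 + 431 = 417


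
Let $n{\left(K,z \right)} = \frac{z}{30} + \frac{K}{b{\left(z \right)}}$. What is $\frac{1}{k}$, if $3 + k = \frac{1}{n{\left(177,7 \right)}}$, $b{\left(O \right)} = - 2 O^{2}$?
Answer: $- \frac{1156}{4203} \approx -0.27504$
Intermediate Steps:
$n{\left(K,z \right)} = \frac{z}{30} - \frac{K}{2 z^{2}}$ ($n{\left(K,z \right)} = \frac{z}{30} + \frac{K}{\left(-2\right) z^{2}} = z \frac{1}{30} + K \left(- \frac{1}{2 z^{2}}\right) = \frac{z}{30} - \frac{K}{2 z^{2}}$)
$k = - \frac{4203}{1156}$ ($k = -3 + \frac{1}{\frac{1}{30} \cdot 7 - \frac{177}{2 \cdot 49}} = -3 + \frac{1}{\frac{7}{30} - \frac{177}{2} \cdot \frac{1}{49}} = -3 + \frac{1}{\frac{7}{30} - \frac{177}{98}} = -3 + \frac{1}{- \frac{1156}{735}} = -3 - \frac{735}{1156} = - \frac{4203}{1156} \approx -3.6358$)
$\frac{1}{k} = \frac{1}{- \frac{4203}{1156}} = - \frac{1156}{4203}$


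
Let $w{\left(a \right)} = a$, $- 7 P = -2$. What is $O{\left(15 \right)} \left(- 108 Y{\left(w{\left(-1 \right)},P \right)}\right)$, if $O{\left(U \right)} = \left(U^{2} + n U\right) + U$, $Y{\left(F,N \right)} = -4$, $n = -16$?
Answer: $0$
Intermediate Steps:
$P = \frac{2}{7}$ ($P = \left(- \frac{1}{7}\right) \left(-2\right) = \frac{2}{7} \approx 0.28571$)
$O{\left(U \right)} = U^{2} - 15 U$ ($O{\left(U \right)} = \left(U^{2} - 16 U\right) + U = U^{2} - 15 U$)
$O{\left(15 \right)} \left(- 108 Y{\left(w{\left(-1 \right)},P \right)}\right) = 15 \left(-15 + 15\right) \left(\left(-108\right) \left(-4\right)\right) = 15 \cdot 0 \cdot 432 = 0 \cdot 432 = 0$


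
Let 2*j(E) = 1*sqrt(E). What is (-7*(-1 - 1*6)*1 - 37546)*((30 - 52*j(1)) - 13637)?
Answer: 511196601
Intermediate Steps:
j(E) = sqrt(E)/2 (j(E) = (1*sqrt(E))/2 = sqrt(E)/2)
(-7*(-1 - 1*6)*1 - 37546)*((30 - 52*j(1)) - 13637) = (-7*(-1 - 1*6)*1 - 37546)*((30 - 26*sqrt(1)) - 13637) = (-7*(-1 - 6)*1 - 37546)*((30 - 26) - 13637) = (-7*(-7)*1 - 37546)*((30 - 52*1/2) - 13637) = (49*1 - 37546)*((30 - 26) - 13637) = (49 - 37546)*(4 - 13637) = -37497*(-13633) = 511196601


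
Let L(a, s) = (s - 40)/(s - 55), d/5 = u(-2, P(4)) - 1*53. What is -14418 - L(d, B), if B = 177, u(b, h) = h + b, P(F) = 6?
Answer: -1759133/122 ≈ -14419.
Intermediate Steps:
u(b, h) = b + h
d = -245 (d = 5*((-2 + 6) - 1*53) = 5*(4 - 53) = 5*(-49) = -245)
L(a, s) = (-40 + s)/(-55 + s)
-14418 - L(d, B) = -14418 - (-40 + 177)/(-55 + 177) = -14418 - 137/122 = -1759133/122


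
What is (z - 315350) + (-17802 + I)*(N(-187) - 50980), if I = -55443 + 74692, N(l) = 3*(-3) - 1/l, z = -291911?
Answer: -13910618881/187 ≈ -7.4388e+7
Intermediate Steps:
N(l) = -9 - 1/l
I = 19249
(z - 315350) + (-17802 + I)*(N(-187) - 50980) = (-291911 - 315350) + (-17802 + 19249)*((-9 - 1/(-187)) - 50980) = -607261 + 1447*((-9 - 1*(-1/187)) - 50980) = -607261 + 1447*((-9 + 1/187) - 50980) = -607261 + 1447*(-1682/187 - 50980) = -607261 + 1447*(-9534942/187) = -607261 - 13797061074/187 = -13910618881/187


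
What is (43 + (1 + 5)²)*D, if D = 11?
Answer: 869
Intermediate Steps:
(43 + (1 + 5)²)*D = (43 + (1 + 5)²)*11 = (43 + 6²)*11 = (43 + 36)*11 = 79*11 = 869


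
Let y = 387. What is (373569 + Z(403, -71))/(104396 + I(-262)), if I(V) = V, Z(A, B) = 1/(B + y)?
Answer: 118047805/32906344 ≈ 3.5874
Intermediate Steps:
Z(A, B) = 1/(387 + B) (Z(A, B) = 1/(B + 387) = 1/(387 + B))
(373569 + Z(403, -71))/(104396 + I(-262)) = (373569 + 1/(387 - 71))/(104396 - 262) = (373569 + 1/316)/104134 = (373569 + 1/316)*(1/104134) = (118047805/316)*(1/104134) = 118047805/32906344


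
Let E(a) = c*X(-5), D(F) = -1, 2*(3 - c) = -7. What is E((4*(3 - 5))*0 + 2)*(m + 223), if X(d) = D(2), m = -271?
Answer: 312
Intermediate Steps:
c = 13/2 (c = 3 - 1/2*(-7) = 3 + 7/2 = 13/2 ≈ 6.5000)
X(d) = -1
E(a) = -13/2 (E(a) = (13/2)*(-1) = -13/2)
E((4*(3 - 5))*0 + 2)*(m + 223) = -13*(-271 + 223)/2 = -13/2*(-48) = 312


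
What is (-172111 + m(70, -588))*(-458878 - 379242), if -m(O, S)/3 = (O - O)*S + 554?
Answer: 145642626760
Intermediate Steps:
m(O, S) = -1662 (m(O, S) = -3*((O - O)*S + 554) = -3*(0*S + 554) = -3*(0 + 554) = -3*554 = -1662)
(-172111 + m(70, -588))*(-458878 - 379242) = (-172111 - 1662)*(-458878 - 379242) = -173773*(-838120) = 145642626760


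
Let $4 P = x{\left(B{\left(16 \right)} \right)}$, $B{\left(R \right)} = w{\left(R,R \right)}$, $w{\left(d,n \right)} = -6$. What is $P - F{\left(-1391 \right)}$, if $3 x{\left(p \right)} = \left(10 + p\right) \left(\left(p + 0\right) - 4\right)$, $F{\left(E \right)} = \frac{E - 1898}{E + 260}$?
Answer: $- \frac{181}{29} \approx -6.2414$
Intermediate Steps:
$B{\left(R \right)} = -6$
$F{\left(E \right)} = \frac{-1898 + E}{260 + E}$
$x{\left(p \right)} = \frac{\left(-4 + p\right) \left(10 + p\right)}{3}$ ($x{\left(p \right)} = \frac{\left(10 + p\right) \left(\left(p + 0\right) - 4\right)}{3} = \frac{\left(10 + p\right) \left(p - 4\right)}{3} = \frac{\left(10 + p\right) \left(-4 + p\right)}{3} = \frac{\left(-4 + p\right) \left(10 + p\right)}{3}$)
$P = - \frac{10}{3}$ ($P = \frac{- \frac{40}{3} + 2 \left(-6\right) + \frac{\left(-6\right)^{2}}{3}}{4} = \frac{- \frac{40}{3} - 12 + \frac{1}{3} \cdot 36}{4} = \frac{- \frac{40}{3} - 12 + 12}{4} = \frac{1}{4} \left(- \frac{40}{3}\right) = - \frac{10}{3} \approx -3.3333$)
$P - F{\left(-1391 \right)} = - \frac{10}{3} - \frac{-1898 - 1391}{260 - 1391} = - \frac{10}{3} - \frac{1}{-1131} \left(-3289\right) = - \frac{10}{3} - \left(- \frac{1}{1131}\right) \left(-3289\right) = - \frac{10}{3} - \frac{253}{87} = - \frac{181}{29}$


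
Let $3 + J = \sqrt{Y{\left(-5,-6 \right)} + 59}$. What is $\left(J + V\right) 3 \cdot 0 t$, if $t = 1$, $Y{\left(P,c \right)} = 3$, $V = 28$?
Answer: $0$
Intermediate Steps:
$J = -3 + \sqrt{62}$ ($J = -3 + \sqrt{3 + 59} = -3 + \sqrt{62} \approx 4.874$)
$\left(J + V\right) 3 \cdot 0 t = \left(\left(-3 + \sqrt{62}\right) + 28\right) 3 \cdot 0 \cdot 1 = \left(25 + \sqrt{62}\right) 0 \cdot 1 = \left(25 + \sqrt{62}\right) 0 = 0$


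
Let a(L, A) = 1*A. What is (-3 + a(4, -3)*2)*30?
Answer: -270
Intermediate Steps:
a(L, A) = A
(-3 + a(4, -3)*2)*30 = (-3 - 3*2)*30 = (-3 - 6)*30 = -9*30 = -270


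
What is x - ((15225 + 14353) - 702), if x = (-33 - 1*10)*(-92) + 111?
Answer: -24809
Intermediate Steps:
x = 4067 (x = (-33 - 10)*(-92) + 111 = -43*(-92) + 111 = 3956 + 111 = 4067)
x - ((15225 + 14353) - 702) = 4067 - ((15225 + 14353) - 702) = 4067 - (29578 - 702) = 4067 - 1*28876 = 4067 - 28876 = -24809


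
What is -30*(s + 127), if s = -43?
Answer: -2520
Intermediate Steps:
-30*(s + 127) = -30*(-43 + 127) = -30*84 = -2520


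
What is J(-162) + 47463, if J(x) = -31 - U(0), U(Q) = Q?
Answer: 47432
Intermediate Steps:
J(x) = -31 (J(x) = -31 - 1*0 = -31 + 0 = -31)
J(-162) + 47463 = -31 + 47463 = 47432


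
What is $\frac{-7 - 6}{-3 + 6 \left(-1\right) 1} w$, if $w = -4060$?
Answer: $- \frac{52780}{9} \approx -5864.4$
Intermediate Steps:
$\frac{-7 - 6}{-3 + 6 \left(-1\right) 1} w = \frac{-7 - 6}{-3 + 6 \left(-1\right) 1} \left(-4060\right) = - \frac{13}{-3 - 6} \left(-4060\right) = - \frac{13}{-9} \left(-4060\right) = \left(-13\right) \left(- \frac{1}{9}\right) \left(-4060\right) = \frac{13}{9} \left(-4060\right) = - \frac{52780}{9}$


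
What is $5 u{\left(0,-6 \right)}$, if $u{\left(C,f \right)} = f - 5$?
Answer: $-55$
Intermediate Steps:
$u{\left(C,f \right)} = -5 + f$
$5 u{\left(0,-6 \right)} = 5 \left(-5 - 6\right) = 5 \left(-11\right) = -55$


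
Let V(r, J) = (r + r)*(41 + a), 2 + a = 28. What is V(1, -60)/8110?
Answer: 67/4055 ≈ 0.016523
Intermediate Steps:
a = 26 (a = -2 + 28 = 26)
V(r, J) = 134*r (V(r, J) = (r + r)*(41 + 26) = (2*r)*67 = 134*r)
V(1, -60)/8110 = (134*1)/8110 = 134*(1/8110) = 67/4055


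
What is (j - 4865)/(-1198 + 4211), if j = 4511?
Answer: -354/3013 ≈ -0.11749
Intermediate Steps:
(j - 4865)/(-1198 + 4211) = (4511 - 4865)/(-1198 + 4211) = -354/3013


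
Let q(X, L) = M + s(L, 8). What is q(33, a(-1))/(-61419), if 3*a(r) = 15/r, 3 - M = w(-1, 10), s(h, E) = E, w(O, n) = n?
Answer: -1/61419 ≈ -1.6282e-5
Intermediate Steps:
M = -7 (M = 3 - 1*10 = 3 - 10 = -7)
a(r) = 5/r (a(r) = (15/r)/3 = 5/r)
q(X, L) = 1 (q(X, L) = -7 + 8 = 1)
q(33, a(-1))/(-61419) = 1/(-61419) = 1*(-1/61419) = -1/61419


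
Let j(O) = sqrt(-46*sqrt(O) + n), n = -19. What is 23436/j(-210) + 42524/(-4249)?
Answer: -42524/4249 + 23436/sqrt(-19 - 46*I*sqrt(210)) ≈ 622.51 + 650.8*I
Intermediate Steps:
j(O) = sqrt(-19 - 46*sqrt(O)) (j(O) = sqrt(-46*sqrt(O) - 19) = sqrt(-19 - 46*sqrt(O)))
23436/j(-210) + 42524/(-4249) = 23436/(sqrt(-19 - 46*I*sqrt(210))) + 42524/(-4249) = 23436/(sqrt(-19 - 46*I*sqrt(210))) + 42524*(-1/4249) = 23436/(sqrt(-19 - 46*I*sqrt(210))) - 42524/4249 = 23436/sqrt(-19 - 46*I*sqrt(210)) - 42524/4249 = -42524/4249 + 23436/sqrt(-19 - 46*I*sqrt(210))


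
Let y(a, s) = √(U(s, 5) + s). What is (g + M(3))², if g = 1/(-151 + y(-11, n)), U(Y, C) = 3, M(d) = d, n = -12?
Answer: 1165505458/130074025 - 204837*I/260148050 ≈ 8.9603 - 0.00078739*I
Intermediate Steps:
y(a, s) = √(3 + s)
g = (-151 - 3*I)/22810 (g = 1/(-151 + √(3 - 12)) = 1/(-151 + √(-9)) = 1/(-151 + 3*I) = (-151 - 3*I)/22810 ≈ -0.0066199 - 0.00013152*I)
(g + M(3))² = ((-151/22810 - 3*I/22810) + 3)² = (68279/22810 - 3*I/22810)²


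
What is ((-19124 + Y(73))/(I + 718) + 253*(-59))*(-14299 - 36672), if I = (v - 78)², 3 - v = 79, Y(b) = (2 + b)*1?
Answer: 18591436101357/24434 ≈ 7.6088e+8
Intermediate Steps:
Y(b) = 2 + b
v = -76 (v = 3 - 1*79 = 3 - 79 = -76)
I = 23716 (I = (-76 - 78)² = (-154)² = 23716)
((-19124 + Y(73))/(I + 718) + 253*(-59))*(-14299 - 36672) = ((-19124 + (2 + 73))/(23716 + 718) + 253*(-59))*(-14299 - 36672) = ((-19124 + 75)/24434 - 14927)*(-50971) = (-19049*1/24434 - 14927)*(-50971) = (-19049/24434 - 14927)*(-50971) = -364745367/24434*(-50971) = 18591436101357/24434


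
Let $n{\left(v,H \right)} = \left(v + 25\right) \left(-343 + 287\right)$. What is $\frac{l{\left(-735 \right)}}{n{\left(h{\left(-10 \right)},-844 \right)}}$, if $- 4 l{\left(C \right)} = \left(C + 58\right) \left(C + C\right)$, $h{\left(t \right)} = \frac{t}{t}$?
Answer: $\frac{71085}{416} \approx 170.88$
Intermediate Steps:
$h{\left(t \right)} = 1$
$n{\left(v,H \right)} = -1400 - 56 v$ ($n{\left(v,H \right)} = \left(25 + v\right) \left(-56\right) = -1400 - 56 v$)
$l{\left(C \right)} = - \frac{C \left(58 + C\right)}{2}$ ($l{\left(C \right)} = - \frac{\left(C + 58\right) \left(C + C\right)}{4} = - \frac{\left(58 + C\right) 2 C}{4} = - \frac{2 C \left(58 + C\right)}{4} = - \frac{C \left(58 + C\right)}{2}$)
$\frac{l{\left(-735 \right)}}{n{\left(h{\left(-10 \right)},-844 \right)}} = \frac{\left(- \frac{1}{2}\right) \left(-735\right) \left(58 - 735\right)}{-1400 - 56} = \frac{\left(- \frac{1}{2}\right) \left(-735\right) \left(-677\right)}{-1400 - 56} = - \frac{497595}{2 \left(-1456\right)} = \left(- \frac{497595}{2}\right) \left(- \frac{1}{1456}\right) = \frac{71085}{416}$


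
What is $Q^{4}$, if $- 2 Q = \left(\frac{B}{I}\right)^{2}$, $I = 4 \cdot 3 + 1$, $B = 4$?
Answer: $\frac{4096}{815730721} \approx 5.0213 \cdot 10^{-6}$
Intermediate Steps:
$I = 13$ ($I = 12 + 1 = 13$)
$Q = - \frac{8}{169}$ ($Q = - \frac{\left(\frac{4}{13}\right)^{2}}{2} = \left(- \frac{1}{2}\right) \frac{16}{169} = - \frac{8}{169} \approx -0.047337$)
$Q^{4} = \left(- \frac{8}{169}\right)^{4} = \frac{4096}{815730721}$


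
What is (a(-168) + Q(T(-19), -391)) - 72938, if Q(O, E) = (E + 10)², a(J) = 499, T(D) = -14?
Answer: 72722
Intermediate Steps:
Q(O, E) = (10 + E)²
(a(-168) + Q(T(-19), -391)) - 72938 = (499 + (10 - 391)²) - 72938 = (499 + (-381)²) - 72938 = (499 + 145161) - 72938 = 145660 - 72938 = 72722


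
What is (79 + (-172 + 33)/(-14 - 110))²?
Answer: 98704225/15376 ≈ 6419.4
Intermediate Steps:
(79 + (-172 + 33)/(-14 - 110))² = (79 - 139/(-124))² = (79 - 139*(-1/124))² = (79 + 139/124)² = (9935/124)² = 98704225/15376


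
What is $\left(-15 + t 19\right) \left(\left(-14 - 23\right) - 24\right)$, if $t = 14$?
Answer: $-15311$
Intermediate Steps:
$\left(-15 + t 19\right) \left(\left(-14 - 23\right) - 24\right) = \left(-15 + 14 \cdot 19\right) \left(\left(-14 - 23\right) - 24\right) = \left(-15 + 266\right) \left(-37 - 24\right) = 251 \left(-61\right) = -15311$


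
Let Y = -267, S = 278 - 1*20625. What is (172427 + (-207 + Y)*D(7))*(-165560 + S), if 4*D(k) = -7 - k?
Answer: -32363806002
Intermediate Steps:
S = -20347 (S = 278 - 20625 = -20347)
D(k) = -7/4 - k/4 (D(k) = (-7 - k)/4 = -7/4 - k/4)
(172427 + (-207 + Y)*D(7))*(-165560 + S) = (172427 + (-207 - 267)*(-7/4 - ¼*7))*(-165560 - 20347) = (172427 - 474*(-7/4 - 7/4))*(-185907) = (172427 - 474*(-7/2))*(-185907) = (172427 + 1659)*(-185907) = 174086*(-185907) = -32363806002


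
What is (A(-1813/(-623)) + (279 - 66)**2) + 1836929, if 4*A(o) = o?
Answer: 670098347/356 ≈ 1.8823e+6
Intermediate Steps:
A(o) = o/4
(A(-1813/(-623)) + (279 - 66)**2) + 1836929 = ((-1813/(-623))/4 + (279 - 66)**2) + 1836929 = ((-1813*(-1/623))/4 + 213**2) + 1836929 = ((1/4)*(259/89) + 45369) + 1836929 = (259/356 + 45369) + 1836929 = 16151623/356 + 1836929 = 670098347/356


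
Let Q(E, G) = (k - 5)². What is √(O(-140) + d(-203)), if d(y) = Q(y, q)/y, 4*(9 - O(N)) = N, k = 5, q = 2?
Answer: 2*√11 ≈ 6.6332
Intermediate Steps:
O(N) = 9 - N/4
Q(E, G) = 0 (Q(E, G) = (5 - 5)² = 0² = 0)
d(y) = 0 (d(y) = 0/y = 0)
√(O(-140) + d(-203)) = √((9 - ¼*(-140)) + 0) = √((9 + 35) + 0) = √(44 + 0) = √44 = 2*√11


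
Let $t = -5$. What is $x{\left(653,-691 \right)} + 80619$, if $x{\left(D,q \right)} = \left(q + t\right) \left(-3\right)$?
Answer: $82707$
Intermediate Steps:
$x{\left(D,q \right)} = 15 - 3 q$ ($x{\left(D,q \right)} = \left(q - 5\right) \left(-3\right) = \left(-5 + q\right) \left(-3\right) = 15 - 3 q$)
$x{\left(653,-691 \right)} + 80619 = \left(15 - -2073\right) + 80619 = \left(15 + 2073\right) + 80619 = 2088 + 80619 = 82707$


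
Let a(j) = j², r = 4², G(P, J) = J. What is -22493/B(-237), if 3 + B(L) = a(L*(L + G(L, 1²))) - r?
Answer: -22493/3128388605 ≈ -7.1900e-6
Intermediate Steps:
r = 16
B(L) = -19 + L²*(1 + L)² (B(L) = -3 + ((L*(L + 1²))² - 1*16) = -3 + ((L*(L + 1))² - 16) = -3 + ((L*(1 + L))² - 16) = -3 + (L²*(1 + L)² - 16) = -3 + (-16 + L²*(1 + L)²) = -19 + L²*(1 + L)²)
-22493/B(-237) = -22493/(-19 + (-237)²*(1 - 237)²) = -22493/(-19 + 56169*(-236)²) = -22493/(-19 + 56169*55696) = -22493/(-19 + 3128388624) = -22493/3128388605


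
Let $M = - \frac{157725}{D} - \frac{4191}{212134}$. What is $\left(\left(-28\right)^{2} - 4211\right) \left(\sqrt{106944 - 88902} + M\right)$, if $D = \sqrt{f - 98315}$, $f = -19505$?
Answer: $\frac{14362557}{212134} - 3427 \sqrt{18042} - \frac{108104715 i \sqrt{29455}}{11782} \approx -4.6025 \cdot 10^{5} - 1.5747 \cdot 10^{6} i$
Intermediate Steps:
$D = 2 i \sqrt{29455}$ ($D = \sqrt{-19505 - 98315} = \sqrt{-117820} = 2 i \sqrt{29455} \approx 343.25 i$)
$M = - \frac{4191}{212134} + \frac{31545 i \sqrt{29455}}{11782}$ ($M = - \frac{157725}{2 i \sqrt{29455}} - \frac{4191}{212134} = - 157725 \left(- \frac{i \sqrt{29455}}{58910}\right) - \frac{4191}{212134} = \frac{31545 i \sqrt{29455}}{11782} - \frac{4191}{212134} = - \frac{4191}{212134} + \frac{31545 i \sqrt{29455}}{11782} \approx -0.019756 + 459.51 i$)
$\left(\left(-28\right)^{2} - 4211\right) \left(\sqrt{106944 - 88902} + M\right) = \left(\left(-28\right)^{2} - 4211\right) \left(\sqrt{106944 - 88902} - \left(\frac{4191}{212134} - \frac{31545 i \sqrt{29455}}{11782}\right)\right) = \left(784 - 4211\right) \left(\sqrt{18042} - \left(\frac{4191}{212134} - \frac{31545 i \sqrt{29455}}{11782}\right)\right) = - 3427 \left(- \frac{4191}{212134} + \sqrt{18042} + \frac{31545 i \sqrt{29455}}{11782}\right) = \frac{14362557}{212134} - 3427 \sqrt{18042} - \frac{108104715 i \sqrt{29455}}{11782}$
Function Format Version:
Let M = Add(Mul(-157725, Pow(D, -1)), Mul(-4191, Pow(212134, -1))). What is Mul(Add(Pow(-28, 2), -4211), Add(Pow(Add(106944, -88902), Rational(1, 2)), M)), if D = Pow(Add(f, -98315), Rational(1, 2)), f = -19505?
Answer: Add(Rational(14362557, 212134), Mul(-3427, Pow(18042, Rational(1, 2))), Mul(Rational(-108104715, 11782), I, Pow(29455, Rational(1, 2)))) ≈ Add(-4.6025e+5, Mul(-1.5747e+6, I))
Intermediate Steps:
D = Mul(2, I, Pow(29455, Rational(1, 2))) (D = Pow(Add(-19505, -98315), Rational(1, 2)) = Pow(-117820, Rational(1, 2)) = Mul(2, I, Pow(29455, Rational(1, 2))) ≈ Mul(343.25, I))
M = Add(Rational(-4191, 212134), Mul(Rational(31545, 11782), I, Pow(29455, Rational(1, 2)))) (M = Add(Mul(-157725, Pow(Mul(2, I, Pow(29455, Rational(1, 2))), -1)), Mul(-4191, Pow(212134, -1))) = Add(Mul(-157725, Mul(Rational(-1, 58910), I, Pow(29455, Rational(1, 2)))), Mul(-4191, Rational(1, 212134))) = Add(Mul(Rational(31545, 11782), I, Pow(29455, Rational(1, 2))), Rational(-4191, 212134)) = Add(Rational(-4191, 212134), Mul(Rational(31545, 11782), I, Pow(29455, Rational(1, 2)))) ≈ Add(-0.019756, Mul(459.51, I)))
Mul(Add(Pow(-28, 2), -4211), Add(Pow(Add(106944, -88902), Rational(1, 2)), M)) = Mul(Add(Pow(-28, 2), -4211), Add(Pow(Add(106944, -88902), Rational(1, 2)), Add(Rational(-4191, 212134), Mul(Rational(31545, 11782), I, Pow(29455, Rational(1, 2)))))) = Mul(Add(784, -4211), Add(Pow(18042, Rational(1, 2)), Add(Rational(-4191, 212134), Mul(Rational(31545, 11782), I, Pow(29455, Rational(1, 2)))))) = Mul(-3427, Add(Rational(-4191, 212134), Pow(18042, Rational(1, 2)), Mul(Rational(31545, 11782), I, Pow(29455, Rational(1, 2))))) = Add(Rational(14362557, 212134), Mul(-3427, Pow(18042, Rational(1, 2))), Mul(Rational(-108104715, 11782), I, Pow(29455, Rational(1, 2))))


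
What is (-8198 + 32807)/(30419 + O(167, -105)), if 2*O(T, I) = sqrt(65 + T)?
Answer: 249527057/308438501 - 8203*sqrt(58)/308438501 ≈ 0.80880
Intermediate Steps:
O(T, I) = sqrt(65 + T)/2
(-8198 + 32807)/(30419 + O(167, -105)) = (-8198 + 32807)/(30419 + sqrt(65 + 167)/2) = 24609/(30419 + sqrt(232)/2) = 24609/(30419 + (2*sqrt(58))/2) = 24609/(30419 + sqrt(58))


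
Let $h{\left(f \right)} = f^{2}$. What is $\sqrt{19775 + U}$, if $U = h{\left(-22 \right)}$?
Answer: $3 \sqrt{2251} \approx 142.33$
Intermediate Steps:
$U = 484$ ($U = \left(-22\right)^{2} = 484$)
$\sqrt{19775 + U} = \sqrt{19775 + 484} = \sqrt{20259} = 3 \sqrt{2251}$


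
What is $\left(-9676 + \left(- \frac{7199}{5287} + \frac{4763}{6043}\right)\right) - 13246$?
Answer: $- \frac{732361115978}{31949341} \approx -22923.0$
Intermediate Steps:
$\left(-9676 + \left(- \frac{7199}{5287} + \frac{4763}{6043}\right)\right) - 13246 = \left(-9676 - \frac{18321576}{31949341}\right) - 13246 = - \frac{309160145092}{31949341} - 13246 = - \frac{732361115978}{31949341}$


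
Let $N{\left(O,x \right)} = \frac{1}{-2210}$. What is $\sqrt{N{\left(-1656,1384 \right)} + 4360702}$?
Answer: $\frac{\sqrt{21298104635990}}{2210} \approx 2088.2$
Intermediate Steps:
$N{\left(O,x \right)} = - \frac{1}{2210}$
$\sqrt{N{\left(-1656,1384 \right)} + 4360702} = \sqrt{- \frac{1}{2210} + 4360702} = \sqrt{\frac{9637151419}{2210}} = \frac{\sqrt{21298104635990}}{2210}$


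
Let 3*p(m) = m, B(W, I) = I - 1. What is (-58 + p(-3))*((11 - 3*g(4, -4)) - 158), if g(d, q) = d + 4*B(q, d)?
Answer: 11505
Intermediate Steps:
B(W, I) = -1 + I
g(d, q) = -4 + 5*d (g(d, q) = d + 4*(-1 + d) = d + (-4 + 4*d) = -4 + 5*d)
p(m) = m/3
(-58 + p(-3))*((11 - 3*g(4, -4)) - 158) = (-58 + (1/3)*(-3))*((11 - 3*(-4 + 5*4)) - 158) = (-58 - 1)*((11 - 3*(-4 + 20)) - 158) = -59*((11 - 3*16) - 158) = -59*((11 - 48) - 158) = -59*(-37 - 158) = -59*(-195) = 11505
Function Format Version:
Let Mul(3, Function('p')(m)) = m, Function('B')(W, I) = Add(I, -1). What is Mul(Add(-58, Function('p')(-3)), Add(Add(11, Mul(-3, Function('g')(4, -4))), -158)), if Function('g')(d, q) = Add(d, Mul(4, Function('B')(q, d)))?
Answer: 11505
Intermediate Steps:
Function('B')(W, I) = Add(-1, I)
Function('g')(d, q) = Add(-4, Mul(5, d)) (Function('g')(d, q) = Add(d, Mul(4, Add(-1, d))) = Add(d, Add(-4, Mul(4, d))) = Add(-4, Mul(5, d)))
Function('p')(m) = Mul(Rational(1, 3), m)
Mul(Add(-58, Function('p')(-3)), Add(Add(11, Mul(-3, Function('g')(4, -4))), -158)) = Mul(Add(-58, Mul(Rational(1, 3), -3)), Add(Add(11, Mul(-3, Add(-4, Mul(5, 4)))), -158)) = Mul(Add(-58, -1), Add(Add(11, Mul(-3, Add(-4, 20))), -158)) = Mul(-59, Add(Add(11, Mul(-3, 16)), -158)) = Mul(-59, Add(Add(11, -48), -158)) = Mul(-59, Add(-37, -158)) = Mul(-59, -195) = 11505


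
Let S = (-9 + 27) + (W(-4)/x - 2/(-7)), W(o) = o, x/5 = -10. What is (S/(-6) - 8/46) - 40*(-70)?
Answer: 33770939/12075 ≈ 2796.8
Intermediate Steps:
x = -50 (x = 5*(-10) = -50)
S = 3214/175 (S = (-9 + 27) + (-4/(-50) - 2/(-7)) = 18 + (-4*(-1/50) - 2*(-⅐)) = 18 + (2/25 + 2/7) = 18 + 64/175 = 3214/175 ≈ 18.366)
(S/(-6) - 8/46) - 40*(-70) = ((3214/175)/(-6) - 8/46) - 40*(-70) = ((3214/175)*(-⅙) - 8*1/46) + 2800 = (-1607/525 - 4/23) + 2800 = -39061/12075 + 2800 = 33770939/12075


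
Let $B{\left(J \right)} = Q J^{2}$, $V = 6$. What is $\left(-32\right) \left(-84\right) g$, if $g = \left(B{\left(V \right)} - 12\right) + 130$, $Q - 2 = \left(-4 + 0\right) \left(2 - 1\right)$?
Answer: $123648$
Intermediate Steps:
$Q = -2$ ($Q = 2 + \left(-4 + 0\right) \left(2 - 1\right) = 2 - 4 = -2$)
$B{\left(J \right)} = - 2 J^{2}$
$g = 46$ ($g = \left(- 2 \cdot 6^{2} - 12\right) + 130 = \left(\left(-2\right) 36 - 12\right) + 130 = \left(-72 - 12\right) + 130 = -84 + 130 = 46$)
$\left(-32\right) \left(-84\right) g = \left(-32\right) \left(-84\right) 46 = 2688 \cdot 46 = 123648$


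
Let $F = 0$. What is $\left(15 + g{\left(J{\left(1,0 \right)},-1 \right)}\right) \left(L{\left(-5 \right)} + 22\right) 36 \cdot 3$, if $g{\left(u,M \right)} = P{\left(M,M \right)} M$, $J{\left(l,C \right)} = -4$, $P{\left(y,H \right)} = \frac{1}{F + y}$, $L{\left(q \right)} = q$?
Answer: $29376$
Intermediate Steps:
$P{\left(y,H \right)} = \frac{1}{y}$ ($P{\left(y,H \right)} = \frac{1}{0 + y} = \frac{1}{y}$)
$g{\left(u,M \right)} = 1$ ($g{\left(u,M \right)} = \frac{M}{M} = 1$)
$\left(15 + g{\left(J{\left(1,0 \right)},-1 \right)}\right) \left(L{\left(-5 \right)} + 22\right) 36 \cdot 3 = \left(15 + 1\right) \left(-5 + 22\right) 36 \cdot 3 = 16 \cdot 17 \cdot 36 \cdot 3 = 272 \cdot 36 \cdot 3 = 9792 \cdot 3 = 29376$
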